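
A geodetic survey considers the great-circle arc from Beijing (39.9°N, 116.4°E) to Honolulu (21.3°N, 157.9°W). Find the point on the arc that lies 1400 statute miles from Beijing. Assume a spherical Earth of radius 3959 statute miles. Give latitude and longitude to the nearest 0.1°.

≈ 41.8°N, 143.2°E

Convert each endpoint to a unit vector on the sphere (x = cos φ cos λ, y = cos φ sin λ, z = sin φ).
The central angle between the endpoints is δ = arccos(p₁·p₂) ≈ 1.280 rad (73.3°). The total great-circle distance is δ·R ≈ 1.280 × 3959 ≈ 5068 mi, so the target fraction is f = 1400/5068 ≈ 0.276.
Interpolate at f ≈ 0.276 with slerp weights a = sin((1−f)δ)/sin δ ≈ 0.835, b = sin(fδ)/sin δ ≈ 0.361.
p = a·p₁ + b·p₂ ≈ (-0.597, 0.447, 0.667); φ = arcsin(p_z) ≈ 41.81°, λ = atan2(p_y, p_x) ≈ 143.18°.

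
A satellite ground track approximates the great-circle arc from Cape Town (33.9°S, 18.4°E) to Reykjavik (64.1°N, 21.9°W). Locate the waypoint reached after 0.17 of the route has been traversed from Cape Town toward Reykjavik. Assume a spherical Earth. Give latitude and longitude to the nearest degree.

≈ 17°S, 13°E

Write both endpoints as unit vectors p₁, p₂ with components (cos φ cos λ, cos φ sin λ, sin φ).
The central angle between the endpoints is δ = arccos(p₁·p₂) ≈ 1.798 rad (103.0°).
Interpolate at f = 0.17 with slerp weights a = sin((1−f)δ)/sin δ ≈ 1.023, b = sin(fδ)/sin δ ≈ 0.309.
p = a·p₁ + b·p₂ ≈ (0.931, 0.218, -0.293); φ = arcsin(p_z) ≈ -17.03°, λ = atan2(p_y, p_x) ≈ 13.16°.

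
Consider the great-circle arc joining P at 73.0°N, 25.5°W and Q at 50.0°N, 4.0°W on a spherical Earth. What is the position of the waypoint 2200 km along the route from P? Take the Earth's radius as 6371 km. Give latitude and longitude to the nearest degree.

The haversine formula gives a central angle δ ≈ 0.434 rad (24.8°) between the endpoints. The total great-circle distance is δ·R ≈ 0.434 × 6371 ≈ 2763 km, so the target fraction is f = 2200/2763 ≈ 0.796.
Interpolate at f ≈ 0.796 with slerp weights a = sin((1−f)δ)/sin δ ≈ 0.210, b = sin(fδ)/sin δ ≈ 0.806.
p = a·p₁ + b·p₂ ≈ (0.572, -0.063, 0.818); φ = arcsin(p_z) ≈ 54.88°, λ = atan2(p_y, p_x) ≈ -6.24°.

≈ 55°N, 6°W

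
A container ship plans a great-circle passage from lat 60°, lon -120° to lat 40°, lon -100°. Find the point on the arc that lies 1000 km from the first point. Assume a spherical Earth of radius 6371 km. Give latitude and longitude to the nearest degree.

≈ lat 53°, lon -110°

The haversine formula gives a central angle δ ≈ 0.411 rad (23.6°) between the endpoints. The total great-circle distance is δ·R ≈ 0.411 × 6371 ≈ 2621 km, so the target fraction is f = 1000/2621 ≈ 0.382.
Interpolate at f ≈ 0.382 with slerp weights a = sin((1−f)δ)/sin δ ≈ 0.629, b = sin(fδ)/sin δ ≈ 0.391.
p = a·p₁ + b·p₂ ≈ (-0.209, -0.567, 0.796); φ = arcsin(p_z) ≈ 52.78°, λ = atan2(p_y, p_x) ≈ -110.25°.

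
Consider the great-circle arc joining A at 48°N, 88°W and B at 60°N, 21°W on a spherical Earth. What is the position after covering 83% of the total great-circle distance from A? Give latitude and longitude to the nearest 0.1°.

≈ 60.9°N, 34.4°W

Convert each endpoint to a unit vector on the sphere (x = cos φ cos λ, y = cos φ sin λ, z = sin φ).
The central angle between the endpoints is δ = arccos(p₁·p₂) ≈ 0.685 rad (39.3°).
Interpolate at f = 0.83 with slerp weights a = sin((1−f)δ)/sin δ ≈ 0.184, b = sin(fδ)/sin δ ≈ 0.851.
p = a·p₁ + b·p₂ ≈ (0.402, -0.275, 0.873); φ = arcsin(p_z) ≈ 60.87°, λ = atan2(p_y, p_x) ≈ -34.44°.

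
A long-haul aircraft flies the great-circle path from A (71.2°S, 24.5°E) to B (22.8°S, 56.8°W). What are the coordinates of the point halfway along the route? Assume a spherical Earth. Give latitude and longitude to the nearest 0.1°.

Convert each endpoint to a unit vector on the sphere (x = cos φ cos λ, y = cos φ sin λ, z = sin φ).
The central angle between the endpoints is δ = arccos(p₁·p₂) ≈ 1.146 rad (65.7°).
Interpolate at f = 1/2 with slerp weights a = sin((1−f)δ)/sin δ ≈ 0.595, b = sin(fδ)/sin δ ≈ 0.595.
p = a·p₁ + b·p₂ ≈ (0.475, -0.380, -0.794); φ = arcsin(p_z) ≈ -52.56°, λ = atan2(p_y, p_x) ≈ -38.63°.

≈ (52.6°S, 38.6°W)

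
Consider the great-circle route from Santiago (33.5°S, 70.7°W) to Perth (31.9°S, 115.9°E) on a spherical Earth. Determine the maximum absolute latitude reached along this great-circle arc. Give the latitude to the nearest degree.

The great circle lies in the plane with unit normal n̂ = (p₁ × p₂)/|p₁ × p₂|.
Here n̂_z ≈ -0.089; the vertex latitude is φ_max = arccos|n̂_z| ≈ 84.9°.
Check via Clairaut: cos φ_max = |cos φ₁| · sin C = cos(33.5°)·sin(173.9°) ≈ 0.089, again giving ≈ 84.9°.

≈ 85°S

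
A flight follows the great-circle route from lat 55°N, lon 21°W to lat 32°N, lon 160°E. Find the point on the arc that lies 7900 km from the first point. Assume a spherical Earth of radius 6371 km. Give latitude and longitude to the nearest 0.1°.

Write both endpoints as unit vectors p₁, p₂ with components (cos φ cos λ, cos φ sin λ, sin φ).
The central angle between the endpoints is δ = arccos(p₁·p₂) ≈ 1.623 rad (93.0°). The total great-circle distance is δ·R ≈ 1.623 × 6371 ≈ 10341 km, so the target fraction is f = 7900/10341 ≈ 0.764.
Interpolate at f ≈ 0.764 with slerp weights a = sin((1−f)δ)/sin δ ≈ 0.374, b = sin(fδ)/sin δ ≈ 0.947.
p = a·p₁ + b·p₂ ≈ (-0.554, 0.198, 0.808); φ = arcsin(p_z) ≈ 53.95°, λ = atan2(p_y, p_x) ≈ 160.36°.

≈ lat 53.9°N, lon 160.4°E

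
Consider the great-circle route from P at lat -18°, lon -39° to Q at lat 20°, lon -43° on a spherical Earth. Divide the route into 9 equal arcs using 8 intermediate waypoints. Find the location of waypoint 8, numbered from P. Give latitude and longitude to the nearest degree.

≈ lat 16°, lon -43°

Write both endpoints as unit vectors p₁, p₂ with components (cos φ cos λ, cos φ sin λ, sin φ).
The central angle between the endpoints is δ = arccos(p₁·p₂) ≈ 0.667 rad (38.2°).
Interpolate at f = 8/9 with slerp weights a = sin((1−f)δ)/sin δ ≈ 0.120, b = sin(fδ)/sin δ ≈ 0.903.
p = a·p₁ + b·p₂ ≈ (0.709, -0.650, 0.272); φ = arcsin(p_z) ≈ 15.78°, λ = atan2(p_y, p_x) ≈ -42.53°.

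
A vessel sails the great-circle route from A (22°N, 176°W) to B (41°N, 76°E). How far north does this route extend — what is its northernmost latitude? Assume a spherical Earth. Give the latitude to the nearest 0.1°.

The great circle lies in the plane with unit normal n̂ = (p₁ × p₂)/|p₁ × p₂|.
Here n̂_z ≈ -0.666; the vertex latitude is φ_max = arccos|n̂_z| ≈ 48.3°.
Check via Clairaut: cos φ_max = |cos φ₁| · sin C = cos(22.0°)·sin(45.9°) ≈ 0.666, again giving ≈ 48.3°.

≈ 48.3°N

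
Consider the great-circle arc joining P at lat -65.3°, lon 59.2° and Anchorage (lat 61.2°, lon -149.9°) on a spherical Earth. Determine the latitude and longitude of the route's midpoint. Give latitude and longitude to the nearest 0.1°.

Write both endpoints as unit vectors p₁, p₂ with components (cos φ cos λ, cos φ sin λ, sin φ).
The central angle between the endpoints is δ = arccos(p₁·p₂) ≈ 2.905 rad (166.4°).
Interpolate at f = 1/2 with slerp weights a = sin((1−f)δ)/sin δ ≈ 4.228, b = sin(fδ)/sin δ ≈ 4.228.
p = a·p₁ + b·p₂ ≈ (-0.858, 0.496, -0.136); φ = arcsin(p_z) ≈ -7.83°, λ = atan2(p_y, p_x) ≈ 149.95°.

≈ lat -7.8°, lon 150.0°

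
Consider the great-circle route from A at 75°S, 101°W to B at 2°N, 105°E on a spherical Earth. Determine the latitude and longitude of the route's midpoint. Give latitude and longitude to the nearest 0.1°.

From cos δ = sin φ₁ sin φ₂ + cos φ₁ cos φ₂ cos Δλ, the central angle is δ ≈ 1.840 rad (105.4°).
Interpolate at f = 1/2 with slerp weights a = sin((1−f)δ)/sin δ ≈ 0.825, b = sin(fδ)/sin δ ≈ 0.825.
p = a·p₁ + b·p₂ ≈ (-0.254, 0.587, -0.769); φ = arcsin(p_z) ≈ -50.22°, λ = atan2(p_y, p_x) ≈ 113.42°.

≈ 50.2°S, 113.4°E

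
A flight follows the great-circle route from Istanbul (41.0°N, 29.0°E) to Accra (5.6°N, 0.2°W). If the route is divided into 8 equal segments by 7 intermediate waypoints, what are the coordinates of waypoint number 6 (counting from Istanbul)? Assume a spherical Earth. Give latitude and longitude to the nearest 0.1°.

Convert each endpoint to a unit vector on the sphere (x = cos φ cos λ, y = cos φ sin λ, z = sin φ).
The central angle between the endpoints is δ = arccos(p₁·p₂) ≈ 0.767 rad (44.0°).
Interpolate at f = 6/8 with slerp weights a = sin((1−f)δ)/sin δ ≈ 0.275, b = sin(fδ)/sin δ ≈ 0.784.
p = a·p₁ + b·p₂ ≈ (0.962, 0.098, 0.257); φ = arcsin(p_z) ≈ 14.87°, λ = atan2(p_y, p_x) ≈ 5.81°.

≈ (14.9°N, 5.8°E)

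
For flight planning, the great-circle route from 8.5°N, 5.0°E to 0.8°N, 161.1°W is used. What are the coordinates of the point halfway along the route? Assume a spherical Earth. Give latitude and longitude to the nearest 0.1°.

≈ 33.9°N, 80.6°W

From cos δ = sin φ₁ sin φ₂ + cos φ₁ cos φ₂ cos Δλ, the central angle is δ ≈ 2.850 rad (163.3°).
Interpolate at f = 1/2 with slerp weights a = sin((1−f)δ)/sin δ ≈ 3.446, b = sin(fδ)/sin δ ≈ 3.446.
p = a·p₁ + b·p₂ ≈ (0.135, -0.819, 0.557); φ = arcsin(p_z) ≈ 33.88°, λ = atan2(p_y, p_x) ≈ -80.62°.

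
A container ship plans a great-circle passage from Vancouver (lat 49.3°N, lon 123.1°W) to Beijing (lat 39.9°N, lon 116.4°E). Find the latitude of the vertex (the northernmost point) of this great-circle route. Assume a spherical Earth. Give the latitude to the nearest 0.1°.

The great circle lies in the plane with unit normal n̂ = (p₁ × p₂)/|p₁ × p₂|.
Here n̂_z ≈ -0.443; the vertex latitude is φ_max = arccos|n̂_z| ≈ 63.7°.
Check via Clairaut: cos φ_max = |cos φ₁| · sin C = cos(49.3°)·sin(42.8°) ≈ 0.443, again giving ≈ 63.7°.

≈ 63.7°N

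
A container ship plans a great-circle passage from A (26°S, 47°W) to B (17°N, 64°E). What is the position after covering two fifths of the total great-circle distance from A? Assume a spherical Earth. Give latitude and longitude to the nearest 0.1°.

Convert each endpoint to a unit vector on the sphere (x = cos φ cos λ, y = cos φ sin λ, z = sin φ).
The central angle between the endpoints is δ = arccos(p₁·p₂) ≈ 2.022 rad (115.9°).
Interpolate at f = 2/5 with slerp weights a = sin((1−f)δ)/sin δ ≈ 1.041, b = sin(fδ)/sin δ ≈ 0.804.
p = a·p₁ + b·p₂ ≈ (0.975, 0.007, -0.221); φ = arcsin(p_z) ≈ -12.78°, λ = atan2(p_y, p_x) ≈ 0.40°.

≈ (12.8°S, 0.4°E)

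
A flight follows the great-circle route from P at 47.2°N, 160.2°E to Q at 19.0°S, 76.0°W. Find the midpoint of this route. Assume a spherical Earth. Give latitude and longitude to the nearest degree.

≈ 27°N, 121°W

Convert each endpoint to a unit vector on the sphere (x = cos φ cos λ, y = cos φ sin λ, z = sin φ).
The central angle between the endpoints is δ = arccos(p₁·p₂) ≈ 2.210 rad (126.6°).
Interpolate at f = 1/2 with slerp weights a = sin((1−f)δ)/sin δ ≈ 1.113, b = sin(fδ)/sin δ ≈ 1.113.
p = a·p₁ + b·p₂ ≈ (-0.457, -0.765, 0.454); φ = arcsin(p_z) ≈ 27.01°, λ = atan2(p_y, p_x) ≈ -120.85°.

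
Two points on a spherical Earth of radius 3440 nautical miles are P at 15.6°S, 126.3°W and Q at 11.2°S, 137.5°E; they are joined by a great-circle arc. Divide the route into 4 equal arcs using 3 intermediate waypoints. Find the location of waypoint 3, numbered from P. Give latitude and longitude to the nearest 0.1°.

Write both endpoints as unit vectors p₁, p₂ with components (cos φ cos λ, cos φ sin λ, sin φ).
The central angle between the endpoints is δ = arccos(p₁·p₂) ≈ 1.621 rad (92.9°).
Interpolate at f = 3/4 with slerp weights a = sin((1−f)δ)/sin δ ≈ 0.395, b = sin(fδ)/sin δ ≈ 0.939.
p = a·p₁ + b·p₂ ≈ (-0.904, 0.316, -0.288); φ = arcsin(p_z) ≈ -16.77°, λ = atan2(p_y, p_x) ≈ 160.75°.

≈ 16.8°S, 160.7°E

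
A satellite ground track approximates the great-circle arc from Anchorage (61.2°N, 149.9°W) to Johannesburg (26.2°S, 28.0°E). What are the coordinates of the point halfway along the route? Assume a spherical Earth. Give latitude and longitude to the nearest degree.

Convert each endpoint to a unit vector on the sphere (x = cos φ cos λ, y = cos φ sin λ, z = sin φ).
The central angle between the endpoints is δ = arccos(p₁·p₂) ≈ 2.530 rad (145.0°).
Interpolate at f = 1/2 with slerp weights a = sin((1−f)δ)/sin δ ≈ 1.661, b = sin(fδ)/sin δ ≈ 1.661.
p = a·p₁ + b·p₂ ≈ (0.624, 0.298, 0.722); φ = arcsin(p_z) ≈ 46.25°, λ = atan2(p_y, p_x) ≈ 25.57°.

≈ 46°N, 26°E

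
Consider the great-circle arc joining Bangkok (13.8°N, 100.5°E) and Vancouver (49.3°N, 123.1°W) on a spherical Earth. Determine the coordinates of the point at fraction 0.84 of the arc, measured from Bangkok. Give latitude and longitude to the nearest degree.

The haversine formula gives a central angle δ ≈ 1.852 rad (106.1°) between the endpoints.
Interpolate at f = 0.84 with slerp weights a = sin((1−f)δ)/sin δ ≈ 0.304, b = sin(fδ)/sin δ ≈ 1.041.
p = a·p₁ + b·p₂ ≈ (-0.424, -0.278, 0.862); φ = arcsin(p_z) ≈ 59.50°, λ = atan2(p_y, p_x) ≈ -146.75°.

≈ 59°N, 147°W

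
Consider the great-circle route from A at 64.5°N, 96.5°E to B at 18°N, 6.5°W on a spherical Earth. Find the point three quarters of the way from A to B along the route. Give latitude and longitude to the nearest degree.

≈ 36°N, 4°E

Write both endpoints as unit vectors p₁, p₂ with components (cos φ cos λ, cos φ sin λ, sin φ).
The central angle between the endpoints is δ = arccos(p₁·p₂) ≈ 1.383 rad (79.2°).
Interpolate at f = 3/4 with slerp weights a = sin((1−f)δ)/sin δ ≈ 0.345, b = sin(fδ)/sin δ ≈ 0.876.
p = a·p₁ + b·p₂ ≈ (0.811, 0.053, 0.582); φ = arcsin(p_z) ≈ 35.60°, λ = atan2(p_y, p_x) ≈ 3.75°.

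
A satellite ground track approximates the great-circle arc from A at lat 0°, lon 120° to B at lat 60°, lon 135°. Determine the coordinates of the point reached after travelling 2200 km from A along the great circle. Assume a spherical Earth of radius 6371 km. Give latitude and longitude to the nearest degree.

≈ lat 20°, lon 123°

Write both endpoints as unit vectors p₁, p₂ with components (cos φ cos λ, cos φ sin λ, sin φ).
The central angle between the endpoints is δ = arccos(p₁·p₂) ≈ 1.067 rad (61.1°). The total great-circle distance is δ·R ≈ 1.067 × 6371 ≈ 6796 km, so the target fraction is f = 2200/6796 ≈ 0.324.
Interpolate at f ≈ 0.324 with slerp weights a = sin((1−f)δ)/sin δ ≈ 0.754, b = sin(fδ)/sin δ ≈ 0.387.
p = a·p₁ + b·p₂ ≈ (-0.514, 0.790, 0.335); φ = arcsin(p_z) ≈ 19.56°, λ = atan2(p_y, p_x) ≈ 123.04°.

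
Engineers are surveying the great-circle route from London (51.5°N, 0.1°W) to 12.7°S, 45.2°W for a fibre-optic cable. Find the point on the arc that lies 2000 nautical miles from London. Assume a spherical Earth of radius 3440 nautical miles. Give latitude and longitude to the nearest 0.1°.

≈ 24.5°N, 25.7°W

Write both endpoints as unit vectors p₁, p₂ with components (cos φ cos λ, cos φ sin λ, sin φ).
The central angle between the endpoints is δ = arccos(p₁·p₂) ≈ 1.311 rad (75.1°). The total great-circle distance is δ·R ≈ 1.311 × 3440 ≈ 4511 nmi, so the target fraction is f = 2000/4511 ≈ 0.443.
Interpolate at f ≈ 0.443 with slerp weights a = sin((1−f)δ)/sin δ ≈ 0.690, b = sin(fδ)/sin δ ≈ 0.568.
p = a·p₁ + b·p₂ ≈ (0.820, -0.394, 0.415); φ = arcsin(p_z) ≈ 24.52°, λ = atan2(p_y, p_x) ≈ -25.67°.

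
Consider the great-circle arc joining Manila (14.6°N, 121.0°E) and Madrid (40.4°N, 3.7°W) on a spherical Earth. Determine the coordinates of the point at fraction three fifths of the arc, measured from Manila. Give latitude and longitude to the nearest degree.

≈ (50°N, 56°E)

Convert each endpoint to a unit vector on the sphere (x = cos φ cos λ, y = cos φ sin λ, z = sin φ).
The central angle between the endpoints is δ = arccos(p₁·p₂) ≈ 1.830 rad (104.8°).
Interpolate at f = 3/5 with slerp weights a = sin((1−f)δ)/sin δ ≈ 0.691, b = sin(fδ)/sin δ ≈ 0.921.
p = a·p₁ + b·p₂ ≈ (0.355, 0.528, 0.771); φ = arcsin(p_z) ≈ 50.46°, λ = atan2(p_y, p_x) ≈ 56.07°.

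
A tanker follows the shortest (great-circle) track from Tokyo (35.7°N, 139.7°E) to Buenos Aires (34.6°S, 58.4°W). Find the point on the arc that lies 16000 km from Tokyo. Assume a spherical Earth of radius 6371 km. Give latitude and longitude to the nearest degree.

The haversine formula gives a central angle δ ≈ 2.883 rad (165.2°) between the endpoints. The total great-circle distance is δ·R ≈ 2.883 × 6371 ≈ 18367 km, so the target fraction is f = 16000/18367 ≈ 0.871.
Interpolate at f ≈ 0.871 with slerp weights a = sin((1−f)δ)/sin δ ≈ 1.420, b = sin(fδ)/sin δ ≈ 2.304.
p = a·p₁ + b·p₂ ≈ (0.115, -0.870, -0.480); φ = arcsin(p_z) ≈ -28.69°, λ = atan2(p_y, p_x) ≈ -82.49°.

≈ 29°S, 82°W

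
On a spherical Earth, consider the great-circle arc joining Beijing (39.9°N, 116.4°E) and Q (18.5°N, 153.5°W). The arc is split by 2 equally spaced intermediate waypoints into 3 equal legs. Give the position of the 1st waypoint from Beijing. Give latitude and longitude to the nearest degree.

≈ (41°N, 151°E)

Convert each endpoint to a unit vector on the sphere (x = cos φ cos λ, y = cos φ sin λ, z = sin φ).
The central angle between the endpoints is δ = arccos(p₁·p₂) ≈ 1.367 rad (78.3°).
Interpolate at f = 1/3 with slerp weights a = sin((1−f)δ)/sin δ ≈ 0.807, b = sin(fδ)/sin δ ≈ 0.449.
p = a·p₁ + b·p₂ ≈ (-0.657, 0.364, 0.660); φ = arcsin(p_z) ≈ 41.32°, λ = atan2(p_y, p_x) ≈ 150.97°.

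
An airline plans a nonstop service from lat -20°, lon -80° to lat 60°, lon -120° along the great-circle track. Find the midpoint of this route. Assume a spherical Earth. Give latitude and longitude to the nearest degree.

≈ lat 21°, lon -94°

Convert each endpoint to a unit vector on the sphere (x = cos φ cos λ, y = cos φ sin λ, z = sin φ).
The central angle between the endpoints is δ = arccos(p₁·p₂) ≈ 1.507 rad (86.3°).
Interpolate at f = 1/2 with slerp weights a = sin((1−f)δ)/sin δ ≈ 0.686, b = sin(fδ)/sin δ ≈ 0.686.
p = a·p₁ + b·p₂ ≈ (-0.060, -0.931, 0.359); φ = arcsin(p_z) ≈ 21.05°, λ = atan2(p_y, p_x) ≈ -93.66°.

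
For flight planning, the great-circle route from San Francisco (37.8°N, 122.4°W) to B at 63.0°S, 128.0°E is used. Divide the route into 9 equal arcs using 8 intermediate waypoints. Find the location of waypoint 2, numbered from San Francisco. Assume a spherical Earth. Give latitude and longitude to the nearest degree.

Write both endpoints as unit vectors p₁, p₂ with components (cos φ cos λ, cos φ sin λ, sin φ).
The central angle between the endpoints is δ = arccos(p₁·p₂) ≈ 2.300 rad (131.8°).
Interpolate at f = 2/9 with slerp weights a = sin((1−f)δ)/sin δ ≈ 1.309, b = sin(fδ)/sin δ ≈ 0.656.
p = a·p₁ + b·p₂ ≈ (-0.738, -0.639, 0.218); φ = arcsin(p_z) ≈ 12.59°, λ = atan2(p_y, p_x) ≈ -139.11°.

≈ 13°N, 139°W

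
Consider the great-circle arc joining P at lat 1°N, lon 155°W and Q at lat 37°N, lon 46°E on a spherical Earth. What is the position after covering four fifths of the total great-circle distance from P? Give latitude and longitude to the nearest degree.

Convert each endpoint to a unit vector on the sphere (x = cos φ cos λ, y = cos φ sin λ, z = sin φ).
The central angle between the endpoints is δ = arccos(p₁·p₂) ≈ 2.396 rad (137.3°).
Interpolate at f = 4/5 with slerp weights a = sin((1−f)δ)/sin δ ≈ 0.680, b = sin(fδ)/sin δ ≈ 1.387.
p = a·p₁ + b·p₂ ≈ (0.153, 0.510, 0.847); φ = arcsin(p_z) ≈ 57.85°, λ = atan2(p_y, p_x) ≈ 73.25°.

≈ lat 58°N, lon 73°E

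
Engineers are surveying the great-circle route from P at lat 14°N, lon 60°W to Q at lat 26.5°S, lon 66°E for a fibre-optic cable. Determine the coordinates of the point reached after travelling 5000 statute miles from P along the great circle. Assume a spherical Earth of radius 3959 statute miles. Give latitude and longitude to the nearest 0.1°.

Write both endpoints as unit vectors p₁, p₂ with components (cos φ cos λ, cos φ sin λ, sin φ).
The central angle between the endpoints is δ = arccos(p₁·p₂) ≈ 2.237 rad (128.2°). The total great-circle distance is δ·R ≈ 2.237 × 3959 ≈ 8858 mi, so the target fraction is f = 5000/8858 ≈ 0.564.
Interpolate at f ≈ 0.564 with slerp weights a = sin((1−f)δ)/sin δ ≈ 1.053, b = sin(fδ)/sin δ ≈ 1.213.
p = a·p₁ + b·p₂ ≈ (0.952, 0.107, -0.286); φ = arcsin(p_z) ≈ -16.64°, λ = atan2(p_y, p_x) ≈ 6.39°.

≈ lat 16.6°S, lon 6.4°E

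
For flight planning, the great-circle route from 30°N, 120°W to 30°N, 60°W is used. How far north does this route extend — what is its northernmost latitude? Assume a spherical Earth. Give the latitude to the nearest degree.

≈ 34°N

The great circle lies in the plane with unit normal n̂ = (p₁ × p₂)/|p₁ × p₂|.
Here n̂_z ≈ +0.832; the vertex latitude is φ_max = arccos|n̂_z| ≈ 33.7°.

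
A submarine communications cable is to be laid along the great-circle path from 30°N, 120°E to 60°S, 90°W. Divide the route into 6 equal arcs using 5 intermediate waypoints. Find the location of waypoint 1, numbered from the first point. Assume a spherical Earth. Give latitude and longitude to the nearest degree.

≈ 8°N, 130°E

Convert each endpoint to a unit vector on the sphere (x = cos φ cos λ, y = cos φ sin λ, z = sin φ).
The central angle between the endpoints is δ = arccos(p₁·p₂) ≈ 2.512 rad (143.9°).
Interpolate at f = 1/6 with slerp weights a = sin((1−f)δ)/sin δ ≈ 1.471, b = sin(fδ)/sin δ ≈ 0.690.
p = a·p₁ + b·p₂ ≈ (-0.637, 0.758, 0.138); φ = arcsin(p_z) ≈ 7.94°, λ = atan2(p_y, p_x) ≈ 130.03°.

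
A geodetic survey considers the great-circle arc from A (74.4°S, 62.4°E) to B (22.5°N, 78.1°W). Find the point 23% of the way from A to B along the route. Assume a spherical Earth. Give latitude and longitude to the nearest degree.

≈ (70°S, 42°W)

From cos δ = sin φ₁ sin φ₂ + cos φ₁ cos φ₂ cos Δλ, the central angle is δ ≈ 2.166 rad (124.1°).
Interpolate at f = 0.23 with slerp weights a = sin((1−f)δ)/sin δ ≈ 1.202, b = sin(fδ)/sin δ ≈ 0.577.
p = a·p₁ + b·p₂ ≈ (0.260, -0.235, -0.937); φ = arcsin(p_z) ≈ -69.50°, λ = atan2(p_y, p_x) ≈ -42.16°.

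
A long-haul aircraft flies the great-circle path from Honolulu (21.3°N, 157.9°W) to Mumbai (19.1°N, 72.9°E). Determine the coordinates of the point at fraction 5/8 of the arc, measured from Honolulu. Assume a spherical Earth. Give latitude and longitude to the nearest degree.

From cos δ = sin φ₁ sin φ₂ + cos φ₁ cos φ₂ cos Δλ, the central angle is δ ≈ 2.024 rad (115.9°).
Interpolate at f = 5/8 with slerp weights a = sin((1−f)δ)/sin δ ≈ 0.765, b = sin(fδ)/sin δ ≈ 1.060.
p = a·p₁ + b·p₂ ≈ (-0.366, 0.690, 0.625); φ = arcsin(p_z) ≈ 38.68°, λ = atan2(p_y, p_x) ≈ 117.96°.

≈ 39°N, 118°E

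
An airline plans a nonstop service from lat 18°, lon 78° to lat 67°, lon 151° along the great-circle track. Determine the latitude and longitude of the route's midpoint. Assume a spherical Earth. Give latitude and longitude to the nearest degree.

Write both endpoints as unit vectors p₁, p₂ with components (cos φ cos λ, cos φ sin λ, sin φ).
The central angle between the endpoints is δ = arccos(p₁·p₂) ≈ 1.167 rad (66.9°).
Interpolate at f = 1/2 with slerp weights a = sin((1−f)δ)/sin δ ≈ 0.599, b = sin(fδ)/sin δ ≈ 0.599.
p = a·p₁ + b·p₂ ≈ (-0.086, 0.671, 0.737); φ = arcsin(p_z) ≈ 47.44°, λ = atan2(p_y, p_x) ≈ 97.33°.

≈ lat 47°, lon 97°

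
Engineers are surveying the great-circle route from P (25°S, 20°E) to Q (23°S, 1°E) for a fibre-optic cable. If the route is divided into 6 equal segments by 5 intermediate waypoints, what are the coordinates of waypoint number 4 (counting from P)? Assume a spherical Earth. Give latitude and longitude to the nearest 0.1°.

Convert each endpoint to a unit vector on the sphere (x = cos φ cos λ, y = cos φ sin λ, z = sin φ).
The central angle between the endpoints is δ = arccos(p₁·p₂) ≈ 0.305 rad (17.5°).
Interpolate at f = 4/6 with slerp weights a = sin((1−f)δ)/sin δ ≈ 0.338, b = sin(fδ)/sin δ ≈ 0.672.
p = a·p₁ + b·p₂ ≈ (0.907, 0.116, -0.406); φ = arcsin(p_z) ≈ -23.93°, λ = atan2(p_y, p_x) ≈ 7.26°.

≈ (23.9°S, 7.3°E)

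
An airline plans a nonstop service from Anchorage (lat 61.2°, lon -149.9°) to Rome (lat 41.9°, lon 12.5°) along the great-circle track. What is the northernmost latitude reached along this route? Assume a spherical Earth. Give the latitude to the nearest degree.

The great circle lies in the plane with unit normal n̂ = (p₁ × p₂)/|p₁ × p₂|.
Here n̂_z ≈ +0.112; the vertex latitude is φ_max = arccos|n̂_z| ≈ 83.6°.

≈ 84°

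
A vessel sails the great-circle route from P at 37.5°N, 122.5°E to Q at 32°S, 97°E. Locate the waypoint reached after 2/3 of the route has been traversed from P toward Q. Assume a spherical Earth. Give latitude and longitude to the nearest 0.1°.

≈ 8.8°S, 105.6°E

Convert each endpoint to a unit vector on the sphere (x = cos φ cos λ, y = cos φ sin λ, z = sin φ).
The central angle between the endpoints is δ = arccos(p₁·p₂) ≈ 1.282 rad (73.5°).
Interpolate at f = 2/3 with slerp weights a = sin((1−f)δ)/sin δ ≈ 0.432, b = sin(fδ)/sin δ ≈ 0.787.
p = a·p₁ + b·p₂ ≈ (-0.266, 0.952, -0.154); φ = arcsin(p_z) ≈ -8.85°, λ = atan2(p_y, p_x) ≈ 105.60°.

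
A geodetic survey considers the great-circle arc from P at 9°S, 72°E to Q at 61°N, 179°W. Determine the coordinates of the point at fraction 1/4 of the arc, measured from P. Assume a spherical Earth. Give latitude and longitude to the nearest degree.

From cos δ = sin φ₁ sin φ₂ + cos φ₁ cos φ₂ cos Δλ, the central angle is δ ≈ 1.868 rad (107.0°).
Interpolate at f = 1/4 with slerp weights a = sin((1−f)δ)/sin δ ≈ 1.031, b = sin(fδ)/sin δ ≈ 0.471.
p = a·p₁ + b·p₂ ≈ (0.086, 0.964, 0.251); φ = arcsin(p_z) ≈ 14.51°, λ = atan2(p_y, p_x) ≈ 84.88°.

≈ 15°N, 85°E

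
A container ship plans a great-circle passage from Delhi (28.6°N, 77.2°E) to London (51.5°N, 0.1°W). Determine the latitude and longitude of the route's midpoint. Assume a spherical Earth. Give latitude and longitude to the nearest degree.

≈ 47°N, 46°E

Write both endpoints as unit vectors p₁, p₂ with components (cos φ cos λ, cos φ sin λ, sin φ).
The central angle between the endpoints is δ = arccos(p₁·p₂) ≈ 1.053 rad (60.3°).
Interpolate at f = 1/2 with slerp weights a = sin((1−f)δ)/sin δ ≈ 0.578, b = sin(fδ)/sin δ ≈ 0.578.
p = a·p₁ + b·p₂ ≈ (0.473, 0.495, 0.729); φ = arcsin(p_z) ≈ 46.84°, λ = atan2(p_y, p_x) ≈ 46.30°.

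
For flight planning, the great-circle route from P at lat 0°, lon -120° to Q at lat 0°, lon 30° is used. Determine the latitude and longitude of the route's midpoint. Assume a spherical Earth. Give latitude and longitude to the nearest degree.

Convert each endpoint to a unit vector on the sphere (x = cos φ cos λ, y = cos φ sin λ, z = sin φ).
The central angle between the endpoints is δ = arccos(p₁·p₂) ≈ 2.618 rad (150.0°).
Interpolate at f = 1/2 with slerp weights a = sin((1−f)δ)/sin δ ≈ 1.932, b = sin(fδ)/sin δ ≈ 1.932.
p = a·p₁ + b·p₂ ≈ (0.707, -0.707, 0.000); φ = arcsin(p_z) ≈ 0.00°, λ = atan2(p_y, p_x) ≈ -45.00°.

≈ lat 0°, lon -45°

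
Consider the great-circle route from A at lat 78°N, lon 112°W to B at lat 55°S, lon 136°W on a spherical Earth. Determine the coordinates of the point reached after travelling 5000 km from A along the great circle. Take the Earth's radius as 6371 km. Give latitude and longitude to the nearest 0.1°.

≈ lat 33.6°N, lon 127.9°W

Write both endpoints as unit vectors p₁, p₂ with components (cos φ cos λ, cos φ sin λ, sin φ).
The central angle between the endpoints is δ = arccos(p₁·p₂) ≈ 2.335 rad (133.8°). The total great-circle distance is δ·R ≈ 2.335 × 6371 ≈ 14879 km, so the target fraction is f = 5000/14879 ≈ 0.336.
Interpolate at f ≈ 0.336 with slerp weights a = sin((1−f)δ)/sin δ ≈ 1.386, b = sin(fδ)/sin δ ≈ 0.979.
p = a·p₁ + b·p₂ ≈ (-0.512, -0.657, 0.553); φ = arcsin(p_z) ≈ 33.57°, λ = atan2(p_y, p_x) ≈ -127.92°.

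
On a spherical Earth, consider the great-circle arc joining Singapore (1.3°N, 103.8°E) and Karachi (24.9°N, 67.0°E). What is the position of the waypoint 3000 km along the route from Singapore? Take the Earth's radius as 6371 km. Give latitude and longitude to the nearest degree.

≈ 17°N, 81°E

Write both endpoints as unit vectors p₁, p₂ with components (cos φ cos λ, cos φ sin λ, sin φ).
The central angle between the endpoints is δ = arccos(p₁·p₂) ≈ 0.744 rad (42.6°). The total great-circle distance is δ·R ≈ 0.744 × 6371 ≈ 4741 km, so the target fraction is f = 3000/4741 ≈ 0.633.
Interpolate at f ≈ 0.633 with slerp weights a = sin((1−f)δ)/sin δ ≈ 0.398, b = sin(fδ)/sin δ ≈ 0.670.
p = a·p₁ + b·p₂ ≈ (0.142, 0.946, 0.291); φ = arcsin(p_z) ≈ 16.92°, λ = atan2(p_y, p_x) ≈ 81.44°.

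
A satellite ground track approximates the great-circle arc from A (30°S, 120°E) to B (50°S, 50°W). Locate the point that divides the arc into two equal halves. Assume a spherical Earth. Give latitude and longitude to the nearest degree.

≈ (78°S, 94°E)

Convert each endpoint to a unit vector on the sphere (x = cos φ cos λ, y = cos φ sin λ, z = sin φ).
The central angle between the endpoints is δ = arccos(p₁·p₂) ≈ 1.737 rad (99.5°).
Interpolate at f = 1/2 with slerp weights a = sin((1−f)δ)/sin δ ≈ 0.774, b = sin(fδ)/sin δ ≈ 0.774.
p = a·p₁ + b·p₂ ≈ (-0.015, 0.199, -0.980); φ = arcsin(p_z) ≈ -78.47°, λ = atan2(p_y, p_x) ≈ 94.40°.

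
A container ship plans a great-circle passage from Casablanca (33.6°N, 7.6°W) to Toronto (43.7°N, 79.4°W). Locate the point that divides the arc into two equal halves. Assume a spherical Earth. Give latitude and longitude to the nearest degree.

From cos δ = sin φ₁ sin φ₂ + cos φ₁ cos φ₂ cos Δλ, the central angle is δ ≈ 0.964 rad (55.2°).
Interpolate at f = 1/2 with slerp weights a = sin((1−f)δ)/sin δ ≈ 0.564, b = sin(fδ)/sin δ ≈ 0.564.
p = a·p₁ + b·p₂ ≈ (0.541, -0.463, 0.702); φ = arcsin(p_z) ≈ 44.60°, λ = atan2(p_y, p_x) ≈ -40.57°.

≈ 45°N, 41°W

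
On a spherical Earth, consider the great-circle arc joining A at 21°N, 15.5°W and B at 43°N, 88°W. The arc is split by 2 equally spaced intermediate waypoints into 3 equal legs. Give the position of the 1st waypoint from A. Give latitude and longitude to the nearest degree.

Write both endpoints as unit vectors p₁, p₂ with components (cos φ cos λ, cos φ sin λ, sin φ).
The central angle between the endpoints is δ = arccos(p₁·p₂) ≈ 1.104 rad (63.3°).
Interpolate at f = 1/3 with slerp weights a = sin((1−f)δ)/sin δ ≈ 0.752, b = sin(fδ)/sin δ ≈ 0.403.
p = a·p₁ + b·p₂ ≈ (0.687, -0.482, 0.544); φ = arcsin(p_z) ≈ 32.97°, λ = atan2(p_y, p_x) ≈ -35.07°.

≈ 33°N, 35°W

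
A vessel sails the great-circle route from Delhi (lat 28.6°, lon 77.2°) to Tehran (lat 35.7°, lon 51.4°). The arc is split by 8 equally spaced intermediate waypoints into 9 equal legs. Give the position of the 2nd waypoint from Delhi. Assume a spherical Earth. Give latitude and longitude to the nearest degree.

Convert each endpoint to a unit vector on the sphere (x = cos φ cos λ, y = cos φ sin λ, z = sin φ).
The central angle between the endpoints is δ = arccos(p₁·p₂) ≈ 0.399 rad (22.9°).
Interpolate at f = 2/9 with slerp weights a = sin((1−f)δ)/sin δ ≈ 0.786, b = sin(fδ)/sin δ ≈ 0.228.
p = a·p₁ + b·p₂ ≈ (0.268, 0.818, 0.509); φ = arcsin(p_z) ≈ 30.62°, λ = atan2(p_y, p_x) ≈ 71.83°.

≈ lat 31°, lon 72°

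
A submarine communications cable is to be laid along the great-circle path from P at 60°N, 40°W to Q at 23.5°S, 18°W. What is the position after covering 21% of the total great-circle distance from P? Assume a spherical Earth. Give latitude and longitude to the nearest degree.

From cos δ = sin φ₁ sin φ₂ + cos φ₁ cos φ₂ cos Δλ, the central angle is δ ≈ 1.491 rad (85.4°).
Interpolate at f = 0.21 with slerp weights a = sin((1−f)δ)/sin δ ≈ 0.927, b = sin(fδ)/sin δ ≈ 0.309.
p = a·p₁ + b·p₂ ≈ (0.624, -0.385, 0.679); φ = arcsin(p_z) ≈ 42.79°, λ = atan2(p_y, p_x) ≈ -31.68°.

≈ 43°N, 32°W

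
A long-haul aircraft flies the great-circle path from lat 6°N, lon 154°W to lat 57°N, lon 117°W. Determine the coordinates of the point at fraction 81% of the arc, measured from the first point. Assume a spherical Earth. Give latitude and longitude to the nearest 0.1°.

Write both endpoints as unit vectors p₁, p₂ with components (cos φ cos λ, cos φ sin λ, sin φ).
The central angle between the endpoints is δ = arccos(p₁·p₂) ≈ 1.024 rad (58.7°).
Interpolate at f = 0.81 with slerp weights a = sin((1−f)δ)/sin δ ≈ 0.226, b = sin(fδ)/sin δ ≈ 0.863.
p = a·p₁ + b·p₂ ≈ (-0.416, -0.518, 0.748); φ = arcsin(p_z) ≈ 48.40°, λ = atan2(p_y, p_x) ≈ -128.77°.

≈ lat 48.4°N, lon 128.8°W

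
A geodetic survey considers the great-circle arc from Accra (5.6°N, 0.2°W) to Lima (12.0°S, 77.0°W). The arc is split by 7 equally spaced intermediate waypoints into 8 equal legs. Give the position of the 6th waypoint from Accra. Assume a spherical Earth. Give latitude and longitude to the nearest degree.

The haversine formula gives a central angle δ ≈ 1.367 rad (78.3°) between the endpoints.
Interpolate at f = 6/8 with slerp weights a = sin((1−f)δ)/sin δ ≈ 0.342, b = sin(fδ)/sin δ ≈ 0.873.
p = a·p₁ + b·p₂ ≈ (0.533, -0.833, -0.148); φ = arcsin(p_z) ≈ -8.52°, λ = atan2(p_y, p_x) ≈ -57.41°.

≈ 9°S, 57°W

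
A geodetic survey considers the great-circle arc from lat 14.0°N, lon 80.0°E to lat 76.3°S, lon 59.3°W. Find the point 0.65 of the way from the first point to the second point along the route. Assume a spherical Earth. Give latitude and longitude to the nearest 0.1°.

≈ lat 58.7°S, lon 61.7°E

Write both endpoints as unit vectors p₁, p₂ with components (cos φ cos λ, cos φ sin λ, sin φ).
The central angle between the endpoints is δ = arccos(p₁·p₂) ≈ 1.992 rad (114.2°).
Interpolate at f = 0.65 with slerp weights a = sin((1−f)δ)/sin δ ≈ 0.704, b = sin(fδ)/sin δ ≈ 1.055.
p = a·p₁ + b·p₂ ≈ (0.246, 0.458, -0.854); φ = arcsin(p_z) ≈ -58.68°, λ = atan2(p_y, p_x) ≈ 61.74°.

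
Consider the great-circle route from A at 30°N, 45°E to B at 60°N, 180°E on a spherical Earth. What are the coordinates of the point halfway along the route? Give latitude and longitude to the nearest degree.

≈ 65°N, 80°E

From cos δ = sin φ₁ sin φ₂ + cos φ₁ cos φ₂ cos Δλ, the central angle is δ ≈ 1.444 rad (82.7°).
Interpolate at f = 1/2 with slerp weights a = sin((1−f)δ)/sin δ ≈ 0.666, b = sin(fδ)/sin δ ≈ 0.666.
p = a·p₁ + b·p₂ ≈ (0.075, 0.408, 0.910); φ = arcsin(p_z) ≈ 65.50°, λ = atan2(p_y, p_x) ≈ 79.60°.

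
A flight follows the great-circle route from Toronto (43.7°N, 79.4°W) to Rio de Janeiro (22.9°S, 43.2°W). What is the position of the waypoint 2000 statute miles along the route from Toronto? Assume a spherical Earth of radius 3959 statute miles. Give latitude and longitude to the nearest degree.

≈ 18°N, 63°W

From cos δ = sin φ₁ sin φ₂ + cos φ₁ cos φ₂ cos Δλ, the central angle is δ ≈ 1.299 rad (74.4°). The total great-circle distance is δ·R ≈ 1.299 × 3959 ≈ 5142 mi, so the target fraction is f = 2000/5142 ≈ 0.389.
Interpolate at f ≈ 0.389 with slerp weights a = sin((1−f)δ)/sin δ ≈ 0.740, b = sin(fδ)/sin δ ≈ 0.502.
p = a·p₁ + b·p₂ ≈ (0.436, -0.843, 0.316); φ = arcsin(p_z) ≈ 18.41°, λ = atan2(p_y, p_x) ≈ -62.66°.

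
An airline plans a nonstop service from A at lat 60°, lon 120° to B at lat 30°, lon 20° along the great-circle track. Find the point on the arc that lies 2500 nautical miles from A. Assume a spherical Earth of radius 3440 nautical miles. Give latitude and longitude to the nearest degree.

Convert each endpoint to a unit vector on the sphere (x = cos φ cos λ, y = cos φ sin λ, z = sin φ).
The central angle between the endpoints is δ = arccos(p₁·p₂) ≈ 1.205 rad (69.0°). The total great-circle distance is δ·R ≈ 1.205 × 3440 ≈ 4145 nmi, so the target fraction is f = 2500/4145 ≈ 0.603.
Interpolate at f ≈ 0.603 with slerp weights a = sin((1−f)δ)/sin δ ≈ 0.493, b = sin(fδ)/sin δ ≈ 0.712.
p = a·p₁ + b·p₂ ≈ (0.456, 0.424, 0.782); φ = arcsin(p_z) ≈ 51.49°, λ = atan2(p_y, p_x) ≈ 42.93°.

≈ lat 51°, lon 43°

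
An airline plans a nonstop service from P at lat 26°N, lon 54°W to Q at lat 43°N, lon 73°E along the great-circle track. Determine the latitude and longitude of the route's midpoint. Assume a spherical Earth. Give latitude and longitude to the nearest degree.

≈ lat 56°N, lon 2°W

Convert each endpoint to a unit vector on the sphere (x = cos φ cos λ, y = cos φ sin λ, z = sin φ).
The central angle between the endpoints is δ = arccos(p₁·p₂) ≈ 1.668 rad (95.5°).
Interpolate at f = 1/2 with slerp weights a = sin((1−f)δ)/sin δ ≈ 0.744, b = sin(fδ)/sin δ ≈ 0.744.
p = a·p₁ + b·p₂ ≈ (0.552, -0.021, 0.834); φ = arcsin(p_z) ≈ 56.46°, λ = atan2(p_y, p_x) ≈ -2.14°.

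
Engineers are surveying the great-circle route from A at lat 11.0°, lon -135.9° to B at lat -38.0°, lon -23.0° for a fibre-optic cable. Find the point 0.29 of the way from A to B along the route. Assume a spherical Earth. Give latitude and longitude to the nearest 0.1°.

Convert each endpoint to a unit vector on the sphere (x = cos φ cos λ, y = cos φ sin λ, z = sin φ).
The central angle between the endpoints is δ = arccos(p₁·p₂) ≈ 2.003 rad (114.7°).
Interpolate at f = 0.29 with slerp weights a = sin((1−f)δ)/sin δ ≈ 1.089, b = sin(fδ)/sin δ ≈ 0.604.
p = a·p₁ + b·p₂ ≈ (-0.329, -0.930, -0.164); φ = arcsin(p_z) ≈ -9.45°, λ = atan2(p_y, p_x) ≈ -109.51°.

≈ lat -9.4°, lon -109.5°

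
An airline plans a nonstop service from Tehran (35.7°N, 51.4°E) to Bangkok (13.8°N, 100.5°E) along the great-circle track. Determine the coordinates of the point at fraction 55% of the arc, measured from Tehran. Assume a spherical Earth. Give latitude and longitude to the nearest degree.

≈ 26°N, 81°E

Write both endpoints as unit vectors p₁, p₂ with components (cos φ cos λ, cos φ sin λ, sin φ).
The central angle between the endpoints is δ = arccos(p₁·p₂) ≈ 0.856 rad (49.0°).
Interpolate at f = 0.55 with slerp weights a = sin((1−f)δ)/sin δ ≈ 0.498, b = sin(fδ)/sin δ ≈ 0.601.
p = a·p₁ + b·p₂ ≈ (0.146, 0.889, 0.434); φ = arcsin(p_z) ≈ 25.70°, λ = atan2(p_y, p_x) ≈ 80.69°.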